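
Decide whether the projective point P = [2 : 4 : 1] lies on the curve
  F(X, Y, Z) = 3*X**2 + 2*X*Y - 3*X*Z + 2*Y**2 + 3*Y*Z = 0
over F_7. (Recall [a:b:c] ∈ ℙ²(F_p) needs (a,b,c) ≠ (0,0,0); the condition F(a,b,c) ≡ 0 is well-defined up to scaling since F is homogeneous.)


F(2,4,1) ≡ 3 (mod 7); P is NOT on the curve.

Evaluate F(2, 4, 1) term-by-term (mod 7).
  3*X**2 ↦ 3·4·1·1 = 12
  2*X*Y ↦ 2·2·4·1 = 16
  -3*X*Z ↦ -3·2·1·1 = -6
  2*Y**2 ↦ 2·1·16·1 = 32
  3*Y*Z ↦ 3·1·4·1 = 12
Sum: F(2, 4, 1) = (12) + (16) + (-6) + (32) + (12) = 66.
Reducing mod 7: 66 ≡ 3 (mod 7).
Since F(a, b, c) ≡ 3 ≠ 0 (mod 7), P does NOT lie on the curve.


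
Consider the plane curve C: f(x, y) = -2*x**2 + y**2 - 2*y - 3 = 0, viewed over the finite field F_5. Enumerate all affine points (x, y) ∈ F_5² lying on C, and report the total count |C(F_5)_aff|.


Affine F_5-points: {(0, 3), (0, 4), (1, 0), (1, 2), (4, 0), (4, 2)}; count = 6.

For each of the 25 pairs (x, y) ∈ F_5², evaluate f(x, y) mod 5. Record the zeros.
  x = 0: [0↦2, 1↦1, 2↦2, 3↦0, 4↦0]  zeros at y ∈ {3, 4}
  x = 1: [0↦0, 1↦4, 2↦0, 3↦3, 4↦3]  zeros at y ∈ {0, 2}
  x = 2: [0↦4, 1↦3, 2↦4, 3↦2, 4↦2]  zeros at y ∈ ∅
  x = 3: [0↦4, 1↦3, 2↦4, 3↦2, 4↦2]  zeros at y ∈ ∅
  x = 4: [0↦0, 1↦4, 2↦0, 3↦3, 4↦3]  zeros at y ∈ {0, 2}
Collecting zeros: affine points = {(0, 3), (0, 4), (1, 0), (1, 2), (4, 0), (4, 2)}.
Total count |C(F_5)_aff| = 6.


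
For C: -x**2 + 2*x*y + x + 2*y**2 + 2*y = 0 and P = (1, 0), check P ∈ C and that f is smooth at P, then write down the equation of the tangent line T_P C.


Tangent line at P: -x + 4*y + 1 = 0.

Step 1: f(1, 0) = 0, so P lies on C.
Step 2: partial derivatives
  f_x(x, y) = -2*x + 2*y + 1, f_y(x, y) = 2*x + 4*y + 2.
  f_x(P) = -1, f_y(P) = 4 (gradient nonzero, so P is smooth).
Step 3: tangent line at P: -1·(x − 1) + 4·(y − 0) = 0.
Expanding: -x + 4*y + 1 = 0.


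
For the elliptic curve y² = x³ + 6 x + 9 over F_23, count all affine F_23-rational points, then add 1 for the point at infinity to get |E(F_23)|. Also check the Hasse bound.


Affine points = {(0, 3), (0, 20), (1, 4), (1, 19), (2, 11), (2, 12), (3, 10), (3, 13), (5, 7), (5, 16), (6, 10), (6, 13), (7, 7), (7, 16), (11, 7), (11, 16), (14, 10), (14, 13), (15, 1), (15, 22), (19, 6), (19, 17), (21, 9), (21, 14), (22, 5), (22, 18)}; affine count = 26; |E(F_23)| = 27.

Discriminant check: Δ ∝ 4a³ + 27b² = 4·6³ + 27·9² = 4·216 + 27·81 ≡ 15 (mod 23). Nonzero ⇒ E is nonsingular.
For each x ∈ F_23, compute rhs = x³ + 6·x + 9 mod 23, then count y ∈ F_23 with y² ≡ rhs.
  x = 0: rhs = 9, matching y values: 3, 20 (2 points).
  x = 1: rhs = 16, matching y values: 4, 19 (2 points).
  x = 2: rhs = 6, matching y values: 11, 12 (2 points).
  x = 3: rhs = 8, matching y values: 10, 13 (2 points).
  x = 4: rhs = 5, matching y values: none (0 points).
  x = 5: rhs = 3, matching y values: 7, 16 (2 points).
  x = 6: rhs = 8, matching y values: 10, 13 (2 points).
  x = 7: rhs = 3, matching y values: 7, 16 (2 points).
  x = 8: rhs = 17, matching y values: none (0 points).
  x = 9: rhs = 10, matching y values: none (0 points).
  x = 10: rhs = 11, matching y values: none (0 points).
  x = 11: rhs = 3, matching y values: 7, 16 (2 points).
  x = 12: rhs = 15, matching y values: none (0 points).
  x = 13: rhs = 7, matching y values: none (0 points).
  x = 14: rhs = 8, matching y values: 10, 13 (2 points).
  x = 15: rhs = 1, matching y values: 1, 22 (2 points).
  x = 16: rhs = 15, matching y values: none (0 points).
  x = 17: rhs = 10, matching y values: none (0 points).
  x = 18: rhs = 15, matching y values: none (0 points).
  x = 19: rhs = 13, matching y values: 6, 17 (2 points).
  x = 20: rhs = 10, matching y values: none (0 points).
  x = 21: rhs = 12, matching y values: 9, 14 (2 points).
  x = 22: rhs = 2, matching y values: 5, 18 (2 points).
Total affine count: 26.
Full point count |E(F_23)| = 26 + 1 = 27.
Hasse bound: |27 − (23+1)| = |3| = 3 ≤ 2√23 ≈ 9.5917 ✓.


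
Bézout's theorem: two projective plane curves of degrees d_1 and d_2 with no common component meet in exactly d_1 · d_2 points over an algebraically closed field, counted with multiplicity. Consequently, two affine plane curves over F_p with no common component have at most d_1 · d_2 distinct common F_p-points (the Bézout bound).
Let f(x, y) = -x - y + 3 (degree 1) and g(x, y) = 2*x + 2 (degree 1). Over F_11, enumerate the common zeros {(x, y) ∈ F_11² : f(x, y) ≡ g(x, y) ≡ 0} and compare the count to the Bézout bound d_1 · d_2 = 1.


Common zeros: {(10, 4)}; count = 1; Bézout bound = 1.

deg(f) = 1, deg(g) = 1, so Bézout bound = 1.
Scan x ∈ F_11. For each x, list the y ∈ F_11 with f(x, y) ≡ 0 and those with g(x, y) ≡ 0 (mod 11); the common zeros in that column are the intersection.
  x = 0: f ≡ 0 at y ∈ {3}; g ≡ 0 at y ∈ ∅; common: ∅.
  x = 1: f ≡ 0 at y ∈ {2}; g ≡ 0 at y ∈ ∅; common: ∅.
  x = 2: f ≡ 0 at y ∈ {1}; g ≡ 0 at y ∈ ∅; common: ∅.
  x = 3: f ≡ 0 at y ∈ {0}; g ≡ 0 at y ∈ ∅; common: ∅.
  x = 4: f ≡ 0 at y ∈ {10}; g ≡ 0 at y ∈ ∅; common: ∅.
  x = 5: f ≡ 0 at y ∈ {9}; g ≡ 0 at y ∈ ∅; common: ∅.
  x = 6: f ≡ 0 at y ∈ {8}; g ≡ 0 at y ∈ ∅; common: ∅.
  x = 7: f ≡ 0 at y ∈ {7}; g ≡ 0 at y ∈ ∅; common: ∅.
  x = 8: f ≡ 0 at y ∈ {6}; g ≡ 0 at y ∈ ∅; common: ∅.
  x = 9: f ≡ 0 at y ∈ {5}; g ≡ 0 at y ∈ ∅; common: ∅.
  x = 10: f ≡ 0 at y ∈ {4}; g ≡ 0 at y ∈ {0, 1, 2, 3, 4, 5, 6, 7, 8, 9, 10}; common: {4}.
Collecting: common zeros = {(10, 4)}, so the count is 1.
Comparison with the Bézout bound: 1 ≤ 1 = deg(f)·deg(g), as expected for curves with no common component (the bound is attained).


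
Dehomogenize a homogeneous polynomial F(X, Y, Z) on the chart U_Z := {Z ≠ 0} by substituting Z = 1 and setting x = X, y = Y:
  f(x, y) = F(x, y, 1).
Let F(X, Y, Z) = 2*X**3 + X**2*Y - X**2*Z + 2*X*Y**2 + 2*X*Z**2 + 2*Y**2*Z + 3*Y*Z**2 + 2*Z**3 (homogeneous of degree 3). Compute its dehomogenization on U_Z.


f(x, y) = 2*x**3 + x**2*y - x**2 + 2*x*y**2 + 2*x + 2*y**2 + 3*y + 2

On U_Z we set Z = 1. Each monomial c·X^i·Y^j·Z^k in F becomes c·x^i·y^j·1^k = c·x^i·y^j.
Substituting Z = 1: F(X, Y, 1) = 2*x**3 + x**2*y - x**2 + 2*x*y**2 + 2*x + 2*y**2 + 3*y + 2.
Note: deg(f) ≤ deg(F) = 3; strict inequality happens when F is divisible by Z (lost terms).


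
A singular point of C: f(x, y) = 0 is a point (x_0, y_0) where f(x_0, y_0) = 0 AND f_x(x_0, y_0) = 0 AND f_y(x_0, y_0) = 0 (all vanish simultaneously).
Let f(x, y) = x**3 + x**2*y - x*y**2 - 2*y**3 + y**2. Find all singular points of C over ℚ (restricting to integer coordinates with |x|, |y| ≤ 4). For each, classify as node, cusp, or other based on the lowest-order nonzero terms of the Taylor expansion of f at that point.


Singular points: {(0, 0)}; classification: cusp.

Compute partial derivatives:
  f_x = 3*x**2 + 2*x*y - y**2.
  f_y = x**2 - 2*x*y - 6*y**2 + 2*y.
Scan x_0 ∈ {−4, ..., 4}. For each x_0, f_y(x_0, y) is a polynomial in y; find its integer roots y ∈ {−4, ..., 4}, then test f_x and f at those candidates.
  x = -4: f_y(-4, y) = -6*y**2 + 10*y + 16; vanishes at y ∈ {-1}. (-4, -1): f_x = 55 ≠ 0.
  x = -3: f_y(-3, y) = -6*y**2 + 8*y + 9; no integer root y with |y| ≤ 4.
  x = -2: f_y(-2, y) = -6*y**2 + 6*y + 4; no integer root y with |y| ≤ 4.
  x = -1: f_y(-1, y) = -6*y**2 + 4*y + 1; no integer root y with |y| ≤ 4.
  x = 0: f_y(0, y) = -6*y**2 + 2*y; vanishes at y ∈ {0}. (0, 0): f_x = 0, f = 0 — SINGULAR.
  x = 1: f_y(1, y) = 1 - 6*y**2; no integer root y with |y| ≤ 4.
  x = 2: f_y(2, y) = -6*y**2 - 2*y + 4; vanishes at y ∈ {-1}. (2, -1): f_x = 7 ≠ 0.
  x = 3: f_y(3, y) = -6*y**2 - 4*y + 9; no integer root y with |y| ≤ 4.
  x = 4: f_y(4, y) = -6*y**2 - 6*y + 16; no integer root y with |y| ≤ 4.
Only singular point on the grid: (0, 0).
Classify: substitute x = 0 + u, y = 0 + v and expand: f = u**3 + u**2*v - u*v**2 - 2*v**3 + v**2.
No constant or linear terms (consistent with a singular point). Quadratic part: v**2. Cubic part: u**3 + u**2*v - u*v**2 - 2*v**3.
The quadratic part v**2 is a perfect square, so there is a single (double) tangent line v = 0, i.e. y = 0. Restricting the cubic part to that line (v = 0) leaves u**3 ≠ 0, so f is not divisible by v and the branch is v² ≈ -u**3 to lowest order — this is a cusp.
Classification: cusp.


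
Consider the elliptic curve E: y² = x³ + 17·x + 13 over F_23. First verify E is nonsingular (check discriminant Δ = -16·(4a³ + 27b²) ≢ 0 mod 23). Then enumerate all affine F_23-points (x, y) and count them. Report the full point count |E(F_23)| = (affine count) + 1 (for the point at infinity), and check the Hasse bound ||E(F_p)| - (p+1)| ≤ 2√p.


Affine points = {(0, 6), (0, 17), (1, 10), (1, 13), (2, 3), (2, 20), (5, 4), (5, 19), (6, 3), (6, 20), (11, 6), (11, 17), (12, 6), (12, 17), (13, 4), (13, 19), (15, 3), (15, 20), (20, 2), (20, 21), (22, 8), (22, 15)}; affine count = 22; |E(F_23)| = 23.

Discriminant check: Δ ∝ 4a³ + 27b² = 4·17³ + 27·13² = 4·4913 + 27·169 ≡ 19 (mod 23). Nonzero ⇒ E is nonsingular.
For each x ∈ F_23, compute rhs = x³ + 17·x + 13 mod 23, then count y ∈ F_23 with y² ≡ rhs.
  x = 0: rhs = 13, matching y values: 6, 17 (2 points).
  x = 1: rhs = 8, matching y values: 10, 13 (2 points).
  x = 2: rhs = 9, matching y values: 3, 20 (2 points).
  x = 3: rhs = 22, matching y values: none (0 points).
  x = 4: rhs = 7, matching y values: none (0 points).
  x = 5: rhs = 16, matching y values: 4, 19 (2 points).
  x = 6: rhs = 9, matching y values: 3, 20 (2 points).
  x = 7: rhs = 15, matching y values: none (0 points).
  x = 8: rhs = 17, matching y values: none (0 points).
  x = 9: rhs = 21, matching y values: none (0 points).
  x = 10: rhs = 10, matching y values: none (0 points).
  x = 11: rhs = 13, matching y values: 6, 17 (2 points).
  x = 12: rhs = 13, matching y values: 6, 17 (2 points).
  x = 13: rhs = 16, matching y values: 4, 19 (2 points).
  x = 14: rhs = 5, matching y values: none (0 points).
  x = 15: rhs = 9, matching y values: 3, 20 (2 points).
  x = 16: rhs = 11, matching y values: none (0 points).
  x = 17: rhs = 17, matching y values: none (0 points).
  x = 18: rhs = 10, matching y values: none (0 points).
  x = 19: rhs = 19, matching y values: none (0 points).
  x = 20: rhs = 4, matching y values: 2, 21 (2 points).
  x = 21: rhs = 17, matching y values: none (0 points).
  x = 22: rhs = 18, matching y values: 8, 15 (2 points).
Total affine count: 22.
Full point count |E(F_23)| = 22 + 1 = 23.
Hasse bound: |23 − (23+1)| = |-1| = 1 ≤ 2√23 ≈ 9.5917 ✓.


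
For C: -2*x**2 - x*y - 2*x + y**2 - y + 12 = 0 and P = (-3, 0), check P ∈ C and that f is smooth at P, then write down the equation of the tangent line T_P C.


Tangent line at P: 10*x + 2*y + 30 = 0.

Step 1: f(-3, 0) = 0, so P lies on C.
Step 2: partial derivatives
  f_x(x, y) = -4*x - y - 2, f_y(x, y) = -x + 2*y - 1.
  f_x(P) = 10, f_y(P) = 2 (gradient nonzero, so P is smooth).
Step 3: tangent line at P: 10·(x − -3) + 2·(y − 0) = 0.
Expanding: 10*x + 2*y + 30 = 0.


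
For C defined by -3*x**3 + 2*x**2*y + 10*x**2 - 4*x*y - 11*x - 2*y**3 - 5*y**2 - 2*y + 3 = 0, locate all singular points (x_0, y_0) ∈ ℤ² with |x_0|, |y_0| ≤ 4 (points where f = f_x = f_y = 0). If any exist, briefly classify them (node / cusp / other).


Singular points: {(1, -1)}; classification: node.

Compute partial derivatives:
  f_x = -9*x**2 + 4*x*y + 20*x - 4*y - 11.
  f_y = 2*x**2 - 4*x - 6*y**2 - 10*y - 2.
Scan x_0 ∈ {−4, ..., 4}. For each x_0, f_y(x_0, y) is a polynomial in y; find its integer roots y ∈ {−4, ..., 4}, then test f_x and f at those candidates.
  x = -4: f_y(-4, y) = -6*y**2 - 10*y + 46; no integer root y with |y| ≤ 4.
  x = -3: f_y(-3, y) = -6*y**2 - 10*y + 28; no integer root y with |y| ≤ 4.
  x = -2: f_y(-2, y) = -6*y**2 - 10*y + 14; no integer root y with |y| ≤ 4.
  x = -1: f_y(-1, y) = -6*y**2 - 10*y + 4; vanishes at y ∈ {-2}. (-1, -2): f_x = -24 ≠ 0.
  x = 0: f_y(0, y) = -6*y**2 - 10*y - 2; no integer root y with |y| ≤ 4.
  x = 1: f_y(1, y) = -6*y**2 - 10*y - 4; vanishes at y ∈ {-1}. (1, -1): f_x = 0, f = 0 — SINGULAR.
  x = 2: f_y(2, y) = -6*y**2 - 10*y - 2; no integer root y with |y| ≤ 4.
  x = 3: f_y(3, y) = -6*y**2 - 10*y + 4; vanishes at y ∈ {-2}. (3, -2): f_x = -48 ≠ 0.
  x = 4: f_y(4, y) = -6*y**2 - 10*y + 14; no integer root y with |y| ≤ 4.
Only singular point on the grid: (1, -1).
Classify: substitute x = 1 + u, y = -1 + v and expand: f = -3*u**3 + 2*u**2*v - u**2 - 2*v**3 + v**2.
No constant or linear terms (consistent with a singular point). Quadratic part: -u**2 + v**2. Cubic part: -3*u**3 + 2*u**2*v - 2*v**3.
The quadratic part v**2 - u**2 = (v − u)(v + u) splits into two distinct linear factors, so there are two distinct tangent lines y − -1 = ±(x − 1) — this is a node (ordinary double point).
Classification: node.


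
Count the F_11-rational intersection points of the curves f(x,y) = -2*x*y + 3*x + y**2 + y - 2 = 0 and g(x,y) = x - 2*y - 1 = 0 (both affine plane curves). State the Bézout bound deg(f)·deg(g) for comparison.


Common zeros: {(2, 6), (7, 3)}; count = 2; Bézout bound = 2.

deg(f) = 2, deg(g) = 1, so Bézout bound = 2.
Scan x ∈ F_11. For each x, list the y ∈ F_11 with f(x, y) ≡ 0 and those with g(x, y) ≡ 0 (mod 11); the common zeros in that column are the intersection.
  x = 0: f ≡ 0 at y ∈ {1, 9}; g ≡ 0 at y ∈ {5}; common: ∅.
  x = 1: f ≡ 0 at y ∈ ∅; g ≡ 0 at y ∈ {0}; common: ∅.
  x = 2: f ≡ 0 at y ∈ {6, 8}; g ≡ 0 at y ∈ {6}; common: {6}.
  x = 3: f ≡ 0 at y ∈ ∅; g ≡ 0 at y ∈ {1}; common: ∅.
  x = 4: f ≡ 0 at y ∈ {2, 5}; g ≡ 0 at y ∈ {7}; common: ∅.
  x = 5: f ≡ 0 at y ∈ ∅; g ≡ 0 at y ∈ {2}; common: ∅.
  x = 6: f ≡ 0 at y ∈ ∅; g ≡ 0 at y ∈ {8}; common: ∅.
  x = 7: f ≡ 0 at y ∈ {3, 10}; g ≡ 0 at y ∈ {3}; common: {3}.
  x = 8: f ≡ 0 at y ∈ {0, 4}; g ≡ 0 at y ∈ {9}; common: ∅.
  x = 9: f ≡ 0 at y ∈ ∅; g ≡ 0 at y ∈ {4}; common: ∅.
  x = 10: f ≡ 0 at y ∈ ∅; g ≡ 0 at y ∈ {10}; common: ∅.
Collecting: common zeros = {(2, 6), (7, 3)}, so the count is 2.
Comparison with the Bézout bound: 2 ≤ 2 = deg(f)·deg(g), as expected for curves with no common component (the bound is attained).


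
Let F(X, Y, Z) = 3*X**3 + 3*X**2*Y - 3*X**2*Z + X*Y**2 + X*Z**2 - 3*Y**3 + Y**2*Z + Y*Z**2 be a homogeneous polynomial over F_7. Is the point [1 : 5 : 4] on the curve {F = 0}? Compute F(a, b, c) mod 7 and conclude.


F(1,5,4) ≡ 6 (mod 7); P is NOT on the curve.

Evaluate F(1, 5, 4) term-by-term (mod 7).
  3*X**3 ↦ 3·1·1·1 = 3
  3*X**2*Y ↦ 3·1·5·1 = 15
  -3*X**2*Z ↦ -3·1·1·4 = -12
  X*Y**2 ↦ 1·1·25·1 = 25
  X*Z**2 ↦ 1·1·1·16 = 16
  -3*Y**3 ↦ -3·1·125·1 = -375
  Y**2*Z ↦ 1·1·25·4 = 100
  Y*Z**2 ↦ 1·1·5·16 = 80
Sum: F(1, 5, 4) = (3) + (15) + (-12) + (25) + (16) + (-375) + (100) + (80) = -148.
Reducing mod 7: -148 ≡ 6 (mod 7).
Since F(a, b, c) ≡ 6 ≠ 0 (mod 7), P does NOT lie on the curve.


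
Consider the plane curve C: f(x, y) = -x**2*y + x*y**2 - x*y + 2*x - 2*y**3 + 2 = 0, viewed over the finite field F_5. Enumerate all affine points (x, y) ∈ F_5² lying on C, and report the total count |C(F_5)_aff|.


Affine F_5-points: {(0, 1), (2, 1), (3, 2), (3, 3), (3, 4), (4, 0), (4, 2)}; count = 7.

For each of the 25 pairs (x, y) ∈ F_5², evaluate f(x, y) mod 5. Record the zeros.
  x = 0: [0↦2, 1↦0, 2↦1, 3↦3, 4↦4]  zeros at y ∈ {1}
  x = 1: [0↦4, 1↦1, 2↦3, 3↦3, 4↦4]  zeros at y ∈ ∅
  x = 2: [0↦1, 1↦0, 2↦1, 3↦2, 4↦1]  zeros at y ∈ {1}
  x = 3: [0↦3, 1↦2, 2↦0, 3↦0, 4↦0]  zeros at y ∈ {2, 3, 4}
  x = 4: [0↦0, 1↦2, 2↦0, 3↦2, 4↦1]  zeros at y ∈ {0, 2}
Collecting zeros: affine points = {(0, 1), (2, 1), (3, 2), (3, 3), (3, 4), (4, 0), (4, 2)}.
Total count |C(F_5)_aff| = 7.


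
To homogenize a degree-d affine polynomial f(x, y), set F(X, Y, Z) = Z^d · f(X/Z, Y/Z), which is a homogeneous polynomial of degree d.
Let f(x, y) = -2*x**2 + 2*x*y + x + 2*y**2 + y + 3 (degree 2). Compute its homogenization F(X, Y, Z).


F(X, Y, Z) = -2*X**2 + 2*X*Y + X*Z + 2*Y**2 + Y*Z + 3*Z**2

deg(f) = 2.
Substitute x = X/Z, y = Y/Z into f, then multiply by Z^2.
  monomial -2·x^2·y^0 ↦ -2·X^2·Y^0·Z^0.
  monomial 2·x^1·y^1 ↦ 2·X^1·Y^1·Z^0.
  monomial 1·x^1·y^0 ↦ 1·X^1·Y^0·Z^1.
  monomial 2·x^0·y^2 ↦ 2·X^0·Y^2·Z^0.
  monomial 1·x^0·y^1 ↦ 1·X^0·Y^1·Z^1.
  monomial 3·x^0·y^0 ↦ 3·X^0·Y^0·Z^2.
Collecting: F(X, Y, Z) = -2*X**2 + 2*X*Y + X*Z + 2*Y**2 + Y*Z + 3*Z**2.


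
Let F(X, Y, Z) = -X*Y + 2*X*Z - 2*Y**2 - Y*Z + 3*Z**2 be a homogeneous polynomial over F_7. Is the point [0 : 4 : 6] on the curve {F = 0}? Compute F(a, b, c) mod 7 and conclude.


F(0,4,6) ≡ 3 (mod 7); P is NOT on the curve.

Evaluate F(0, 4, 6) term-by-term (mod 7).
  -X*Y ↦ -1·0·4·1 = 0
  2*X*Z ↦ 2·0·1·6 = 0
  -2*Y**2 ↦ -2·1·16·1 = -32
  -Y*Z ↦ -1·1·4·6 = -24
  3*Z**2 ↦ 3·1·1·36 = 108
Sum: F(0, 4, 6) = (0) + (0) + (-32) + (-24) + (108) = 52.
Reducing mod 7: 52 ≡ 3 (mod 7).
Since F(a, b, c) ≡ 3 ≠ 0 (mod 7), P does NOT lie on the curve.


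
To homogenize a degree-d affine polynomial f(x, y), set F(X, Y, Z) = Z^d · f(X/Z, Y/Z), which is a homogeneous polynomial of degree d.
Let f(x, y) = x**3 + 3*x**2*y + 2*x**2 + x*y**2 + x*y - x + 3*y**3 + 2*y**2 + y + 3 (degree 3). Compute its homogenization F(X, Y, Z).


F(X, Y, Z) = X**3 + 3*X**2*Y + 2*X**2*Z + X*Y**2 + X*Y*Z - X*Z**2 + 3*Y**3 + 2*Y**2*Z + Y*Z**2 + 3*Z**3

deg(f) = 3.
Substitute x = X/Z, y = Y/Z into f, then multiply by Z^3.
  monomial 1·x^3·y^0 ↦ 1·X^3·Y^0·Z^0.
  monomial 3·x^2·y^1 ↦ 3·X^2·Y^1·Z^0.
  monomial 2·x^2·y^0 ↦ 2·X^2·Y^0·Z^1.
  monomial 1·x^1·y^2 ↦ 1·X^1·Y^2·Z^0.
  monomial 1·x^1·y^1 ↦ 1·X^1·Y^1·Z^1.
  monomial -1·x^1·y^0 ↦ -1·X^1·Y^0·Z^2.
  monomial 3·x^0·y^3 ↦ 3·X^0·Y^3·Z^0.
  monomial 2·x^0·y^2 ↦ 2·X^0·Y^2·Z^1.
  monomial 1·x^0·y^1 ↦ 1·X^0·Y^1·Z^2.
  monomial 3·x^0·y^0 ↦ 3·X^0·Y^0·Z^3.
Collecting: F(X, Y, Z) = X**3 + 3*X**2*Y + 2*X**2*Z + X*Y**2 + X*Y*Z - X*Z**2 + 3*Y**3 + 2*Y**2*Z + Y*Z**2 + 3*Z**3.


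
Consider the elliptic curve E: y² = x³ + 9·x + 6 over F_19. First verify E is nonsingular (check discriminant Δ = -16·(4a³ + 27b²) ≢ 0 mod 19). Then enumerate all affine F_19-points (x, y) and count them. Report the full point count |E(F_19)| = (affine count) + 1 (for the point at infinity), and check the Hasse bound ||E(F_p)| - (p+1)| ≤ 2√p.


Affine points = {(0, 5), (0, 14), (1, 4), (1, 15), (4, 7), (4, 12), (5, 9), (5, 10), (8, 1), (8, 18), (11, 7), (11, 12), (14, 8), (14, 11), (15, 1), (15, 18), (16, 3), (16, 16)}; affine count = 18; |E(F_19)| = 19.

Discriminant check: Δ ∝ 4a³ + 27b² = 4·9³ + 27·6² = 4·729 + 27·36 ≡ 12 (mod 19). Nonzero ⇒ E is nonsingular.
For each x ∈ F_19, compute rhs = x³ + 9·x + 6 mod 19, then count y ∈ F_19 with y² ≡ rhs.
  x = 0: rhs = 6, matching y values: 5, 14 (2 points).
  x = 1: rhs = 16, matching y values: 4, 15 (2 points).
  x = 2: rhs = 13, matching y values: none (0 points).
  x = 3: rhs = 3, matching y values: none (0 points).
  x = 4: rhs = 11, matching y values: 7, 12 (2 points).
  x = 5: rhs = 5, matching y values: 9, 10 (2 points).
  x = 6: rhs = 10, matching y values: none (0 points).
  x = 7: rhs = 13, matching y values: none (0 points).
  x = 8: rhs = 1, matching y values: 1, 18 (2 points).
  x = 9: rhs = 18, matching y values: none (0 points).
  x = 10: rhs = 13, matching y values: none (0 points).
  x = 11: rhs = 11, matching y values: 7, 12 (2 points).
  x = 12: rhs = 18, matching y values: none (0 points).
  x = 13: rhs = 2, matching y values: none (0 points).
  x = 14: rhs = 7, matching y values: 8, 11 (2 points).
  x = 15: rhs = 1, matching y values: 1, 18 (2 points).
  x = 16: rhs = 9, matching y values: 3, 16 (2 points).
  x = 17: rhs = 18, matching y values: none (0 points).
  x = 18: rhs = 15, matching y values: none (0 points).
Total affine count: 18.
Full point count |E(F_19)| = 18 + 1 = 19.
Hasse bound: |19 − (19+1)| = |-1| = 1 ≤ 2√19 ≈ 8.7178 ✓.


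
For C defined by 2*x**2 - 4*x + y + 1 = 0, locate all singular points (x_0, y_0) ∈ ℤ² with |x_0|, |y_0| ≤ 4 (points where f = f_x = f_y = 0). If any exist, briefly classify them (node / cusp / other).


No singular points in the scanned grid; C is smooth there.

Compute partial derivatives:
  f_x = 4*x - 4.
  f_y = 1.
f_y = 1 is a nonzero constant, so f_y never vanishes: no point (x, y) can satisfy f = f_x = f_y = 0. In particular no (x, y) ∈ {−4, ..., 4}² is singular; the curve is smooth.


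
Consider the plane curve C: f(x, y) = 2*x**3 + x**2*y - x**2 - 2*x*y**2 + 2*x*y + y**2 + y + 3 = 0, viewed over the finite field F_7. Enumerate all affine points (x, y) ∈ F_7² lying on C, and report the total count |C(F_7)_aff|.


Affine F_7-points: {(1, 1), (1, 3), (2, 1), (2, 2), (4, 1), (6, 0)}; count = 6.

For each of the 49 pairs (x, y) ∈ F_7², evaluate f(x, y) mod 7. Record the zeros.
  x = 0: [0↦3, 1↦5, 2↦2, 3↦1, 4↦2, 5↦5, 6↦3]  zeros at y ∈ ∅
  x = 1: [0↦4, 1↦0, 2↦1, 3↦0, 4↦4, 5↦6, 6↦6]  zeros at y ∈ {1, 3}
  x = 2: [0↦1, 1↦0, 2↦0, 3↦1, 4↦3, 5↦6, 6↦3]  zeros at y ∈ {1, 2}
  x = 3: [0↦6, 1↦3, 2↦4, 3↦2, 4↦4, 5↦3, 6↦6]  zeros at y ∈ ∅
  x = 4: [0↦3, 1↦0, 2↦4, 3↦1, 4↦5, 5↦2, 6↦6]  zeros at y ∈ {1}
  x = 5: [0↦4, 1↦3, 2↦5, 3↦3, 4↦4, 5↦1, 6↦1]  zeros at y ∈ ∅
  x = 6: [0↦0, 1↦3, 2↦5, 3↦6, 4↦6, 5↦5, 6↦3]  zeros at y ∈ {0}
Collecting zeros: affine points = {(1, 1), (1, 3), (2, 1), (2, 2), (4, 1), (6, 0)}.
Total count |C(F_7)_aff| = 6.


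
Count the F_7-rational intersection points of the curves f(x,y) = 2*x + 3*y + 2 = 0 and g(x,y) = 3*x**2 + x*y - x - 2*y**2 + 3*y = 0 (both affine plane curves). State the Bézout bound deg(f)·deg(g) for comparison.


Common zeros: {(3, 2), (4, 6)}; count = 2; Bézout bound = 2.

deg(f) = 1, deg(g) = 2, so Bézout bound = 2.
Scan x ∈ F_7. For each x, list the y ∈ F_7 with f(x, y) ≡ 0 and those with g(x, y) ≡ 0 (mod 7); the common zeros in that column are the intersection.
  x = 0: f ≡ 0 at y ∈ {4}; g ≡ 0 at y ∈ {0, 5}; common: ∅.
  x = 1: f ≡ 0 at y ∈ {1}; g ≡ 0 at y ∈ {4, 5}; common: ∅.
  x = 2: f ≡ 0 at y ∈ {5}; g ≡ 0 at y ∈ {3}; common: ∅.
  x = 3: f ≡ 0 at y ∈ {2}; g ≡ 0 at y ∈ {1, 2}; common: {2}.
  x = 4: f ≡ 0 at y ∈ {6}; g ≡ 0 at y ∈ {1, 6}; common: {6}.
  x = 5: f ≡ 0 at y ∈ {3}; g ≡ 0 at y ∈ {0, 4}; common: ∅.
  x = 6: f ≡ 0 at y ∈ {0}; g ≡ 0 at y ∈ {2, 6}; common: ∅.
Collecting: common zeros = {(3, 2), (4, 6)}, so the count is 2.
Comparison with the Bézout bound: 2 ≤ 2 = deg(f)·deg(g), as expected for curves with no common component (the bound is attained).


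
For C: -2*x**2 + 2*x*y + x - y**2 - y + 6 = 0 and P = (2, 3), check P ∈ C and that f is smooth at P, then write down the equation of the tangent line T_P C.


Tangent line at P: -x - 3*y + 11 = 0.

Step 1: f(2, 3) = 0, so P lies on C.
Step 2: partial derivatives
  f_x(x, y) = -4*x + 2*y + 1, f_y(x, y) = 2*x - 2*y - 1.
  f_x(P) = -1, f_y(P) = -3 (gradient nonzero, so P is smooth).
Step 3: tangent line at P: -1·(x − 2) + -3·(y − 3) = 0.
Expanding: -x - 3*y + 11 = 0.


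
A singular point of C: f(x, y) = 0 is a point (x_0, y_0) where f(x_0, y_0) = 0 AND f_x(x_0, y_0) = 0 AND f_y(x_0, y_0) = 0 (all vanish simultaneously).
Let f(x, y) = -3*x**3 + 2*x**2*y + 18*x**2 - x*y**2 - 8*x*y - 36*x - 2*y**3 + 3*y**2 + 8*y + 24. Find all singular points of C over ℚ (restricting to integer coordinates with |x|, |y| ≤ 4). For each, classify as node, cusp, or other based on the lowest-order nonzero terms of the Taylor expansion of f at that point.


Singular points: {(2, 0)}; classification: cusp.

Compute partial derivatives:
  f_x = -9*x**2 + 4*x*y + 36*x - y**2 - 8*y - 36.
  f_y = 2*x**2 - 2*x*y - 8*x - 6*y**2 + 6*y + 8.
Scan x_0 ∈ {−4, ..., 4}. For each x_0, f_y(x_0, y) is a polynomial in y; find its integer roots y ∈ {−4, ..., 4}, then test f_x and f at those candidates.
  x = -4: f_y(-4, y) = -6*y**2 + 14*y + 72; no integer root y with |y| ≤ 4.
  x = -3: f_y(-3, y) = -6*y**2 + 12*y + 50; no integer root y with |y| ≤ 4.
  x = -2: f_y(-2, y) = -6*y**2 + 10*y + 32; no integer root y with |y| ≤ 4.
  x = -1: f_y(-1, y) = -6*y**2 + 8*y + 18; no integer root y with |y| ≤ 4.
  x = 0: f_y(0, y) = -6*y**2 + 6*y + 8; no integer root y with |y| ≤ 4.
  x = 1: f_y(1, y) = -6*y**2 + 4*y + 2; vanishes at y ∈ {1}. (1, 1): f_x = -14 ≠ 0.
  x = 2: f_y(2, y) = -6*y**2 + 2*y; vanishes at y ∈ {0}. (2, 0): f_x = 0, f = 0 — SINGULAR.
  x = 3: f_y(3, y) = 2 - 6*y**2; no integer root y with |y| ≤ 4.
  x = 4: f_y(4, y) = -6*y**2 - 2*y + 8; vanishes at y ∈ {1}. (4, 1): f_x = -29 ≠ 0.
Only singular point on the grid: (2, 0).
Classify: substitute x = 2 + u, y = 0 + v and expand: f = -3*u**3 + 2*u**2*v - u*v**2 - 2*v**3 + v**2.
No constant or linear terms (consistent with a singular point). Quadratic part: v**2. Cubic part: -3*u**3 + 2*u**2*v - u*v**2 - 2*v**3.
The quadratic part v**2 is a perfect square, so there is a single (double) tangent line v = 0, i.e. y = 0. Restricting the cubic part to that line (v = 0) leaves -3*u**3 ≠ 0, so f is not divisible by v and the branch is v² ≈ 3*u**3 to lowest order — this is a cusp.
Classification: cusp.


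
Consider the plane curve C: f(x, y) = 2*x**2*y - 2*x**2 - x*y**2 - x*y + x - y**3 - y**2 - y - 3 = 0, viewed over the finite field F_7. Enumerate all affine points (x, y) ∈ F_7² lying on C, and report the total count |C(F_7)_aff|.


Affine F_7-points: {(0, 3), (1, 1), (1, 3), (3, 2), (3, 6), (6, 6)}; count = 6.

For each of the 49 pairs (x, y) ∈ F_7², evaluate f(x, y) mod 7. Record the zeros.
  x = 0: [0↦4, 1↦1, 2↦4, 3↦0, 4↦4, 5↦3, 6↦5]  zeros at y ∈ {3}
  x = 1: [0↦3, 1↦0, 2↦1, 3↦0, 4↦5, 5↦3, 6↦2]  zeros at y ∈ {1, 3}
  x = 2: [0↦5, 1↦6, 2↦2, 3↦1, 4↦4, 5↦5, 6↦5]  zeros at y ∈ ∅
  x = 3: [0↦3, 1↦5, 2↦0, 3↦3, 4↦1, 5↦2, 6↦0]  zeros at y ∈ {2, 6}
  x = 4: [0↦4, 1↦4, 2↦2, 3↦6, 4↦3, 5↦1, 6↦1]  zeros at y ∈ ∅
  x = 5: [0↦1, 1↦3, 2↦1, 3↦3, 4↦3, 5↦2, 6↦1]  zeros at y ∈ ∅
  x = 6: [0↦1, 1↦2, 2↦4, 3↦1, 4↦1, 5↦5, 6↦0]  zeros at y ∈ {6}
Collecting zeros: affine points = {(0, 3), (1, 1), (1, 3), (3, 2), (3, 6), (6, 6)}.
Total count |C(F_7)_aff| = 6.


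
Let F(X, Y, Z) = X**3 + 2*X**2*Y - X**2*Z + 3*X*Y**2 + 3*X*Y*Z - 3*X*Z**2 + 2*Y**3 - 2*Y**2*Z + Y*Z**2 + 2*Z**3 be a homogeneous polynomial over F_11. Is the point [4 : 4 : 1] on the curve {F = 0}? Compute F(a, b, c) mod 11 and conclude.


F(4,4,1) ≡ 0 (mod 11); P is on the curve.

Evaluate F(4, 4, 1) term-by-term (mod 11).
  X**3 ↦ 1·64·1·1 = 64
  2*X**2*Y ↦ 2·16·4·1 = 128
  -X**2*Z ↦ -1·16·1·1 = -16
  3*X*Y**2 ↦ 3·4·16·1 = 192
  3*X*Y*Z ↦ 3·4·4·1 = 48
  -3*X*Z**2 ↦ -3·4·1·1 = -12
  2*Y**3 ↦ 2·1·64·1 = 128
  -2*Y**2*Z ↦ -2·1·16·1 = -32
  Y*Z**2 ↦ 1·1·4·1 = 4
  2*Z**3 ↦ 2·1·1·1 = 2
Sum: F(4, 4, 1) = (64) + (128) + (-16) + (192) + (48) + (-12) + (128) + (-32) + (4) + (2) = 506.
Reducing mod 11: 506 ≡ 0 (mod 11).
Since F(a, b, c) ≡ 0 (mod 11), P lies on the curve.


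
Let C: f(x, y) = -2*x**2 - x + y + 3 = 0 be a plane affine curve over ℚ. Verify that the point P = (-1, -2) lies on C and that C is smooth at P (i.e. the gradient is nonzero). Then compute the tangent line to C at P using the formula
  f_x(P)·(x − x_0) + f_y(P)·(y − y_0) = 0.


Tangent line at P: 3*x + y + 5 = 0.

Step 1: f(-1, -2) = 0, so P lies on C.
Step 2: partial derivatives
  f_x(x, y) = -4*x - 1, f_y(x, y) = 1.
  f_x(P) = 3, f_y(P) = 1 (gradient nonzero, so P is smooth).
Step 3: tangent line at P: 3·(x − -1) + 1·(y − -2) = 0.
Expanding: 3*x + y + 5 = 0.


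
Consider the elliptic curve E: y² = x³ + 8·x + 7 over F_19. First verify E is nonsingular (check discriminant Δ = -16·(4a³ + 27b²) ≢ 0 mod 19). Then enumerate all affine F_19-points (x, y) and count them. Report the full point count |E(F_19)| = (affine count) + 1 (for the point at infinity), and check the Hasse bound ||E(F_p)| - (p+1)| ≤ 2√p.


Affine points = {(0, 8), (0, 11), (1, 4), (1, 15), (3, 1), (3, 18), (5, 1), (5, 18), (6, 9), (6, 10), (7, 8), (7, 11), (10, 2), (10, 17), (11, 1), (11, 18), (12, 8), (12, 11), (13, 3), (13, 16), (15, 5), (15, 14), (18, 6), (18, 13)}; affine count = 24; |E(F_19)| = 25.

Discriminant check: Δ ∝ 4a³ + 27b² = 4·8³ + 27·7² = 4·512 + 27·49 ≡ 8 (mod 19). Nonzero ⇒ E is nonsingular.
For each x ∈ F_19, compute rhs = x³ + 8·x + 7 mod 19, then count y ∈ F_19 with y² ≡ rhs.
  x = 0: rhs = 7, matching y values: 8, 11 (2 points).
  x = 1: rhs = 16, matching y values: 4, 15 (2 points).
  x = 2: rhs = 12, matching y values: none (0 points).
  x = 3: rhs = 1, matching y values: 1, 18 (2 points).
  x = 4: rhs = 8, matching y values: none (0 points).
  x = 5: rhs = 1, matching y values: 1, 18 (2 points).
  x = 6: rhs = 5, matching y values: 9, 10 (2 points).
  x = 7: rhs = 7, matching y values: 8, 11 (2 points).
  x = 8: rhs = 13, matching y values: none (0 points).
  x = 9: rhs = 10, matching y values: none (0 points).
  x = 10: rhs = 4, matching y values: 2, 17 (2 points).
  x = 11: rhs = 1, matching y values: 1, 18 (2 points).
  x = 12: rhs = 7, matching y values: 8, 11 (2 points).
  x = 13: rhs = 9, matching y values: 3, 16 (2 points).
  x = 14: rhs = 13, matching y values: none (0 points).
  x = 15: rhs = 6, matching y values: 5, 14 (2 points).
  x = 16: rhs = 13, matching y values: none (0 points).
  x = 17: rhs = 2, matching y values: none (0 points).
  x = 18: rhs = 17, matching y values: 6, 13 (2 points).
Total affine count: 24.
Full point count |E(F_19)| = 24 + 1 = 25.
Hasse bound: |25 − (19+1)| = |5| = 5 ≤ 2√19 ≈ 8.7178 ✓.


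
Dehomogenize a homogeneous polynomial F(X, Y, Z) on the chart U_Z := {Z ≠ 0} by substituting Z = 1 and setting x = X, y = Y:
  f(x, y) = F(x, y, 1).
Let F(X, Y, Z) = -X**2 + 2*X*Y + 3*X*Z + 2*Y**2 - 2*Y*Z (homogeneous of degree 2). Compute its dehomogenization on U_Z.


f(x, y) = -x**2 + 2*x*y + 3*x + 2*y**2 - 2*y

On U_Z we set Z = 1. Each monomial c·X^i·Y^j·Z^k in F becomes c·x^i·y^j·1^k = c·x^i·y^j.
Substituting Z = 1: F(X, Y, 1) = -x**2 + 2*x*y + 3*x + 2*y**2 - 2*y.
Note: deg(f) ≤ deg(F) = 2; strict inequality happens when F is divisible by Z (lost terms).


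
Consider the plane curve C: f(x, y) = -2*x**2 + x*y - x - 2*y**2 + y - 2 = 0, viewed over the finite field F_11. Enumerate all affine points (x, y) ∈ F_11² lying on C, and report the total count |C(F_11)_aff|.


Affine F_11-points: {(2, 1), (2, 6), (5, 5), (5, 9), (6, 3), (6, 6), (7, 2), (8, 5), (9, 1), (9, 4), (10, 2), (10, 9)}; count = 12.

For each of the 121 pairs (x, y) ∈ F_11², evaluate f(x, y) mod 11. Record the zeros.
  x = 0: [0↦9, 1↦8, 2↦3, 3↦5, 4↦3, 5↦8, 6↦9, 7↦6, 8↦10, 9↦10, 10↦6]  zeros at y ∈ ∅
  x = 1: [0↦6, 1↦6, 2↦2, 3↦5, 4↦4, 5↦10, 6↦1, 7↦10, 8↦4, 9↦5, 10↦2]  zeros at y ∈ ∅
  x = 2: [0↦10, 1↦0, 2↦8, 3↦1, 4↦1, 5↦8, 6↦0, 7↦10, 8↦5, 9↦7, 10↦5]  zeros at y ∈ {1, 6}
  x = 3: [0↦10, 1↦1, 2↦10, 3↦4, 4↦5, 5↦2, 6↦6, 7↦6, 8↦2, 9↦5, 10↦4]  zeros at y ∈ ∅
  x = 4: [0↦6, 1↦9, 2↦8, 3↦3, 4↦5, 5↦3, 6↦8, 7↦9, 8↦6, 9↦10, 10↦10]  zeros at y ∈ ∅
  x = 5: [0↦9, 1↦2, 2↦2, 3↦9, 4↦1, 5↦0, 6↦6, 7↦8, 8↦6, 9↦0, 10↦1]  zeros at y ∈ {5, 9}
  x = 6: [0↦8, 1↦2, 2↦3, 3↦0, 4↦4, 5↦4, 6↦0, 7↦3, 8↦2, 9↦8, 10↦10]  zeros at y ∈ {3, 6}
  x = 7: [0↦3, 1↦9, 2↦0, 3↦9, 4↦3, 5↦4, 6↦1, 7↦5, 8↦5, 9↦1, 10↦4]  zeros at y ∈ {2}
  x = 8: [0↦5, 1↦1, 2↦4, 3↦3, 4↦9, 5↦0, 6↦9, 7↦3, 8↦4, 9↦1, 10↦5]  zeros at y ∈ {5}
  x = 9: [0↦3, 1↦0, 2↦4, 3↦4, 4↦0, 5↦3, 6↦2, 7↦8, 8↦10, 9↦8, 10↦2]  zeros at y ∈ {1, 4}
  x = 10: [0↦8, 1↦6, 2↦0, 3↦1, 4↦9, 5↦2, 6↦2, 7↦9, 8↦1, 9↦0, 10↦6]  zeros at y ∈ {2, 9}
Collecting zeros: affine points = {(2, 1), (2, 6), (5, 5), (5, 9), (6, 3), (6, 6), (7, 2), (8, 5), (9, 1), (9, 4), (10, 2), (10, 9)}.
Total count |C(F_11)_aff| = 12.


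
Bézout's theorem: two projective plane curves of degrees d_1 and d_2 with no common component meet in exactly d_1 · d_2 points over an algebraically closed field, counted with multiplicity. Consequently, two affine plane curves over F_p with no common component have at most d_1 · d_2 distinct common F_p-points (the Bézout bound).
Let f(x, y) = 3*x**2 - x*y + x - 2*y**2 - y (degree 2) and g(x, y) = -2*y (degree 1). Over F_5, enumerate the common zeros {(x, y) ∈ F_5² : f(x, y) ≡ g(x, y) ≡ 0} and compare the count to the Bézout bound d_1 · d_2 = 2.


Common zeros: {(0, 0), (3, 0)}; count = 2; Bézout bound = 2.

deg(f) = 2, deg(g) = 1, so Bézout bound = 2.
Scan x ∈ F_5. For each x, list the y ∈ F_5 with f(x, y) ≡ 0 and those with g(x, y) ≡ 0 (mod 5); the common zeros in that column are the intersection.
  x = 0: f ≡ 0 at y ∈ {0, 2}; g ≡ 0 at y ∈ {0}; common: {0}.
  x = 1: f ≡ 0 at y ∈ {1, 3}; g ≡ 0 at y ∈ {0}; common: ∅.
  x = 2: f ≡ 0 at y ∈ {2, 4}; g ≡ 0 at y ∈ {0}; common: ∅.
  x = 3: f ≡ 0 at y ∈ {0, 3}; g ≡ 0 at y ∈ {0}; common: {0}.
  x = 4: f ≡ 0 at y ∈ {1, 4}; g ≡ 0 at y ∈ {0}; common: ∅.
Collecting: common zeros = {(0, 0), (3, 0)}, so the count is 2.
Comparison with the Bézout bound: 2 ≤ 2 = deg(f)·deg(g), as expected for curves with no common component (the bound is attained).


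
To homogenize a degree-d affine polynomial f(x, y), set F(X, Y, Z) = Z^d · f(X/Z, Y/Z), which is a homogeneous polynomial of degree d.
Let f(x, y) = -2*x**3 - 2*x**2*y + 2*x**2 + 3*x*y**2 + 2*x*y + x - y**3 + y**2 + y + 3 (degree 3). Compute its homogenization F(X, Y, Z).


F(X, Y, Z) = -2*X**3 - 2*X**2*Y + 2*X**2*Z + 3*X*Y**2 + 2*X*Y*Z + X*Z**2 - Y**3 + Y**2*Z + Y*Z**2 + 3*Z**3

deg(f) = 3.
Substitute x = X/Z, y = Y/Z into f, then multiply by Z^3.
  monomial -2·x^3·y^0 ↦ -2·X^3·Y^0·Z^0.
  monomial -2·x^2·y^1 ↦ -2·X^2·Y^1·Z^0.
  monomial 2·x^2·y^0 ↦ 2·X^2·Y^0·Z^1.
  monomial 3·x^1·y^2 ↦ 3·X^1·Y^2·Z^0.
  monomial 2·x^1·y^1 ↦ 2·X^1·Y^1·Z^1.
  monomial 1·x^1·y^0 ↦ 1·X^1·Y^0·Z^2.
  monomial -1·x^0·y^3 ↦ -1·X^0·Y^3·Z^0.
  monomial 1·x^0·y^2 ↦ 1·X^0·Y^2·Z^1.
  monomial 1·x^0·y^1 ↦ 1·X^0·Y^1·Z^2.
  monomial 3·x^0·y^0 ↦ 3·X^0·Y^0·Z^3.
Collecting: F(X, Y, Z) = -2*X**3 - 2*X**2*Y + 2*X**2*Z + 3*X*Y**2 + 2*X*Y*Z + X*Z**2 - Y**3 + Y**2*Z + Y*Z**2 + 3*Z**3.


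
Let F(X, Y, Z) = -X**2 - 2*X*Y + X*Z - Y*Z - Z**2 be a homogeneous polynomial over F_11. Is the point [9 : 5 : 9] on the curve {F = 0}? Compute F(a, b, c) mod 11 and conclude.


F(9,5,9) ≡ 4 (mod 11); P is NOT on the curve.

Evaluate F(9, 5, 9) term-by-term (mod 11).
  -X**2 ↦ -1·81·1·1 = -81
  -2*X*Y ↦ -2·9·5·1 = -90
  X*Z ↦ 1·9·1·9 = 81
  -Y*Z ↦ -1·1·5·9 = -45
  -Z**2 ↦ -1·1·1·81 = -81
Sum: F(9, 5, 9) = (-81) + (-90) + (81) + (-45) + (-81) = -216.
Reducing mod 11: -216 ≡ 4 (mod 11).
Since F(a, b, c) ≡ 4 ≠ 0 (mod 11), P does NOT lie on the curve.


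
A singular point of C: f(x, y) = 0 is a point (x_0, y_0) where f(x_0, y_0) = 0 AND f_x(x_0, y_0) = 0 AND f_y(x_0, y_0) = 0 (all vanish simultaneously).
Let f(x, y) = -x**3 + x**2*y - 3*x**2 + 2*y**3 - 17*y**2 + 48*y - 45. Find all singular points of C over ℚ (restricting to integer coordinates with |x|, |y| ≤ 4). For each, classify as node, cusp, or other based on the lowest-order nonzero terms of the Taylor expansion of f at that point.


Singular points: {(0, 3)}; classification: cusp.

Compute partial derivatives:
  f_x = -3*x**2 + 2*x*y - 6*x.
  f_y = x**2 + 6*y**2 - 34*y + 48.
Scan x_0 ∈ {−4, ..., 4}. For each x_0, f_y(x_0, y) is a polynomial in y; find its integer roots y ∈ {−4, ..., 4}, then test f_x and f at those candidates.
  x = -4: f_y(-4, y) = 6*y**2 - 34*y + 64; no integer root y with |y| ≤ 4.
  x = -3: f_y(-3, y) = 6*y**2 - 34*y + 57; no integer root y with |y| ≤ 4.
  x = -2: f_y(-2, y) = 6*y**2 - 34*y + 52; no integer root y with |y| ≤ 4.
  x = -1: f_y(-1, y) = 6*y**2 - 34*y + 49; no integer root y with |y| ≤ 4.
  x = 0: f_y(0, y) = 6*y**2 - 34*y + 48; vanishes at y ∈ {3}. (0, 3): f_x = 0, f = 0 — SINGULAR.
  x = 1: f_y(1, y) = 6*y**2 - 34*y + 49; no integer root y with |y| ≤ 4.
  x = 2: f_y(2, y) = 6*y**2 - 34*y + 52; no integer root y with |y| ≤ 4.
  x = 3: f_y(3, y) = 6*y**2 - 34*y + 57; no integer root y with |y| ≤ 4.
  x = 4: f_y(4, y) = 6*y**2 - 34*y + 64; no integer root y with |y| ≤ 4.
Only singular point on the grid: (0, 3).
Classify: substitute x = 0 + u, y = 3 + v and expand: f = -u**3 + u**2*v + 2*v**3 + v**2.
No constant or linear terms (consistent with a singular point). Quadratic part: v**2. Cubic part: -u**3 + u**2*v + 2*v**3.
The quadratic part v**2 is a perfect square, so there is a single (double) tangent line v = 0, i.e. y = 3. Restricting the cubic part to that line (v = 0) leaves -u**3 ≠ 0, so f is not divisible by v and the branch is v² ≈ u**3 to lowest order — this is a cusp.
Classification: cusp.


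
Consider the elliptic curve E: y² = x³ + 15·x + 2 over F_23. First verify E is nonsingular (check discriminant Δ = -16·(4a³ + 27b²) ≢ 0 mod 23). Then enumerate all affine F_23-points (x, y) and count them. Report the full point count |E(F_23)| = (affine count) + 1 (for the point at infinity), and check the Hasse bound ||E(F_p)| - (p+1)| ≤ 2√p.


Affine points = {(0, 5), (0, 18), (1, 8), (1, 15), (5, 8), (5, 15), (6, 3), (6, 20), (7, 6), (7, 17), (8, 6), (8, 17), (10, 5), (10, 18), (11, 7), (11, 16), (12, 1), (12, 22), (13, 5), (13, 18), (14, 9), (14, 14), (17, 8), (17, 15), (18, 3), (18, 20), (19, 4), (19, 19), (22, 3), (22, 20)}; affine count = 30; |E(F_23)| = 31.

Discriminant check: Δ ∝ 4a³ + 27b² = 4·15³ + 27·2² = 4·3375 + 27·4 ≡ 15 (mod 23). Nonzero ⇒ E is nonsingular.
For each x ∈ F_23, compute rhs = x³ + 15·x + 2 mod 23, then count y ∈ F_23 with y² ≡ rhs.
  x = 0: rhs = 2, matching y values: 5, 18 (2 points).
  x = 1: rhs = 18, matching y values: 8, 15 (2 points).
  x = 2: rhs = 17, matching y values: none (0 points).
  x = 3: rhs = 5, matching y values: none (0 points).
  x = 4: rhs = 11, matching y values: none (0 points).
  x = 5: rhs = 18, matching y values: 8, 15 (2 points).
  x = 6: rhs = 9, matching y values: 3, 20 (2 points).
  x = 7: rhs = 13, matching y values: 6, 17 (2 points).
  x = 8: rhs = 13, matching y values: 6, 17 (2 points).
  x = 9: rhs = 15, matching y values: none (0 points).
  x = 10: rhs = 2, matching y values: 5, 18 (2 points).
  x = 11: rhs = 3, matching y values: 7, 16 (2 points).
  x = 12: rhs = 1, matching y values: 1, 22 (2 points).
  x = 13: rhs = 2, matching y values: 5, 18 (2 points).
  x = 14: rhs = 12, matching y values: 9, 14 (2 points).
  x = 15: rhs = 14, matching y values: none (0 points).
  x = 16: rhs = 14, matching y values: none (0 points).
  x = 17: rhs = 18, matching y values: 8, 15 (2 points).
  x = 18: rhs = 9, matching y values: 3, 20 (2 points).
  x = 19: rhs = 16, matching y values: 4, 19 (2 points).
  x = 20: rhs = 22, matching y values: none (0 points).
  x = 21: rhs = 10, matching y values: none (0 points).
  x = 22: rhs = 9, matching y values: 3, 20 (2 points).
Total affine count: 30.
Full point count |E(F_23)| = 30 + 1 = 31.
Hasse bound: |31 − (23+1)| = |7| = 7 ≤ 2√23 ≈ 9.5917 ✓.


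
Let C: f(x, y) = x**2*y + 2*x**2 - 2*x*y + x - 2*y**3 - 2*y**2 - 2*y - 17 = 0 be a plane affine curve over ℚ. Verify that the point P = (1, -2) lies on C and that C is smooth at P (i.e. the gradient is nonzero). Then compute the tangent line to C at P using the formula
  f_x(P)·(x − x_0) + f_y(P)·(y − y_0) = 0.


Tangent line at P: 5*x - 19*y - 43 = 0.

Step 1: f(1, -2) = 0, so P lies on C.
Step 2: partial derivatives
  f_x(x, y) = 2*x*y + 4*x - 2*y + 1, f_y(x, y) = x**2 - 2*x - 6*y**2 - 4*y - 2.
  f_x(P) = 5, f_y(P) = -19 (gradient nonzero, so P is smooth).
Step 3: tangent line at P: 5·(x − 1) + -19·(y − -2) = 0.
Expanding: 5*x - 19*y - 43 = 0.
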